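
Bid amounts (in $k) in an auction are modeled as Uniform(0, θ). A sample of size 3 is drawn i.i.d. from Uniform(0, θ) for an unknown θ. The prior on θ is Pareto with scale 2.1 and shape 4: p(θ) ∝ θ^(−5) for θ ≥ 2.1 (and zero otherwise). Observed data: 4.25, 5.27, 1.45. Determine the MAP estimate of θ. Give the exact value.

The Uniform(0, θ) likelihood is θ^(−n) for θ ≥ max(xᵢ), zero otherwise. Here max(xᵢ) = 5.27.
Posterior ∝ θ^(−5) · θ^(−3) = θ^(−8) on θ ≥ max(2.1, 5.27) = 5.27.
This density is strictly decreasing in θ, so the posterior mode lies at the lower boundary of the support.

θ̂_MAP = 5.27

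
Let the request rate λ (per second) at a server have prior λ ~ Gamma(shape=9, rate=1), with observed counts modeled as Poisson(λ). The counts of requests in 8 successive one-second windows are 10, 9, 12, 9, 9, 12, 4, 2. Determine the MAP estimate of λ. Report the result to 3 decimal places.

Σxᵢ = 10+9+12+9+9+12+4+2 = 67, with n = 8.
Posterior ∝ λ^8e^(−1λ) · λ^67e^(−8λ) = λ^75e^(−9λ), i.e. Gamma(shape=76, rate=9).
The mode of a Gamma(a, b) with a ≥ 1 (shape–rate) is (a−1)/b = 75/9 ≈ 8.333.

λ̂_MAP = 8.333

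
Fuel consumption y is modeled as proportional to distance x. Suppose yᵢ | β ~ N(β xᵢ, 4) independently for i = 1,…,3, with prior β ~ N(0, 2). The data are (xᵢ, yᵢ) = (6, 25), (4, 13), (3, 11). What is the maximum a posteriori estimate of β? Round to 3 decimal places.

log p(β | y) = −Σ(yᵢ − βxᵢ)²/(2·4) − β²/(2·2) + const.
Setting the derivative to zero: Σxᵢ(yᵢ − βxᵢ)/4 − β/2 = 0, so β = Σxᵢyᵢ / (Σxᵢ² + σ²/τ²).
Σxᵢyᵢ = 6·25 + 4·13 + 3·11 = 235; Σxᵢ² = 61; σ²/τ² = 2.
β̂_MAP = 235 / (61 + 2) = 235/63 ≈ 3.730.

β̂_MAP = 3.730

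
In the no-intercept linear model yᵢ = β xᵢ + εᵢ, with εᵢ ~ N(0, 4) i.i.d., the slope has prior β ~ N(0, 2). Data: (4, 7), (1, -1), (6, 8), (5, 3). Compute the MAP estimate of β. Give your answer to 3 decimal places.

β̂_MAP = 1.125

log p(β | y) = −Σ(yᵢ − βxᵢ)²/(2·4) − β²/(2·2) + const.
Setting the derivative to zero: Σxᵢ(yᵢ − βxᵢ)/4 − β/2 = 0, so β = Σxᵢyᵢ / (Σxᵢ² + σ²/τ²).
Σxᵢyᵢ = 4·7 + 1·(-1) + 6·8 + 5·3 = 90; Σxᵢ² = 78; σ²/τ² = 2.
β̂_MAP = 90 / (78 + 2) = 90/80 ≈ 1.125.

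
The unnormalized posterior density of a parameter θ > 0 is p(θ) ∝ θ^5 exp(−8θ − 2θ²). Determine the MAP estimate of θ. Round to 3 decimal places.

ℓ'(θ) = 5/θ − 8 − 4θ. Setting this to zero and multiplying by θ: 4θ² + 8θ − 5 = 0.
θ = (−8 + √(8² + 4·4·5)) / (2·4) = (−8 + √144) / 8 = (−8 + 12)/8 = 1/2.
ℓ''(θ) = −5/θ² − 4 < 0, confirming a maximum.

θ̂_MAP = 0.500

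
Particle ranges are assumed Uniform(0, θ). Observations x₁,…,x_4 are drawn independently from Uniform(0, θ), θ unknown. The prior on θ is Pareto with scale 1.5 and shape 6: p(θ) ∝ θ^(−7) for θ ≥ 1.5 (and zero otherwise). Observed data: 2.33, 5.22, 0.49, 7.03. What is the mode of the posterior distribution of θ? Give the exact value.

θ̂_MAP = 7.03

The Uniform(0, θ) likelihood is θ^(−n) for θ ≥ max(xᵢ), zero otherwise. Here max(xᵢ) = 7.03.
Posterior ∝ θ^(−7) · θ^(−4) = θ^(−11) on θ ≥ max(1.5, 7.03) = 7.03.
This density is strictly decreasing in θ, so the posterior mode lies at the lower boundary of the support.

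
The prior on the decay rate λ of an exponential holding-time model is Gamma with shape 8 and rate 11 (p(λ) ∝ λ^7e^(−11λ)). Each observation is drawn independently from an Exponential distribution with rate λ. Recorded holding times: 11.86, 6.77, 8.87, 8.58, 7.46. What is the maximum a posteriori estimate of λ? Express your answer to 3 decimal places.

The Exponential(rate=λ) likelihood is ∝ λ^n e^(−λΣtᵢ). Here n = 5 and Σtᵢ = 11.86 + 6.77 + 8.87 + 8.58 + 7.46 = 43.54.
Posterior ∝ λ^7e^(−11λ) · λ^5e^(−43.54λ) = λ^12e^(−54.54λ), i.e. Gamma(13, 54.54).
Mode = (a−1)/b = 12/54.54 ≈ 0.220.

λ̂_MAP = 0.220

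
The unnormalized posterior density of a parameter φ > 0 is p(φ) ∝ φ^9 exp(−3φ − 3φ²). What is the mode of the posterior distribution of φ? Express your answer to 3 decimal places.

φ̂_MAP = 1.000

ℓ'(φ) = 9/φ − 3 − 6φ. Setting this to zero and multiplying by φ: 6φ² + 3φ − 9 = 0.
φ = (−3 + √(3² + 4·6·9)) / (2·6) = (−3 + √225) / 12 = (−3 + 15)/12 = 1.
ℓ''(φ) = −9/φ² − 6 < 0, confirming a maximum.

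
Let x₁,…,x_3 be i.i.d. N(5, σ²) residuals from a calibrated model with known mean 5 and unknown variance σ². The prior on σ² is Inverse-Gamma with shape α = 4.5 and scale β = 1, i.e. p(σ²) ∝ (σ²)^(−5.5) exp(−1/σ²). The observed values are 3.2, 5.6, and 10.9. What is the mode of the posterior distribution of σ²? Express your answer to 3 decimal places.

Sum of squared deviations about the known mean: SS = (3.2−5)² + (5.6−5)² + (10.9−5)² = 38.41.
The Normal likelihood contributes (σ²)^(−n/2) exp(−SS/(2σ²)), so the posterior is Inverse-Gamma(α + n/2, β + SS/2) = Inverse-Gamma(6, 20.205).
The mode of Inverse-Gamma(a, b) is b/(a+1) = 20.205/7 ≈ 2.886.

σ̂²_MAP = 2.886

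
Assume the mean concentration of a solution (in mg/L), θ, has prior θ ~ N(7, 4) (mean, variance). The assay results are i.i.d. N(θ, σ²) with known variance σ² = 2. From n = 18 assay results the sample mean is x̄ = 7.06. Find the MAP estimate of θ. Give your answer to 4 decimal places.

n = 18, x̄ = 7.06.
For a Normal prior and Normal likelihood with known variance, the posterior is Normal; its mode equals its mean, the precision-weighted average.
Prior precision 1/σ₀² = 1/4 = 0.25; data precision n/σ² = 18/2 = 9.
θ̂ = (0.25·7 + 9·7.06) / (0.25 + 9) = 65.29/9.25 = 6529/925 ≈ 7.0584.

θ̂_MAP = 7.0584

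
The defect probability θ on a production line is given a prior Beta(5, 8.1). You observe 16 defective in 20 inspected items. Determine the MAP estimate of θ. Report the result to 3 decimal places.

Prior: Beta(5, 8.1).
Data: 16 successes in 20 trials. The binomial likelihood contributes θ^16(1−θ)^4, so the posterior is Beta(5+16, 8.1+4) = Beta(21, 12.1).
For Beta(a, b) with a, b > 1 the mode is (a−1)/(a+b−2) = 20/31.1 ≈ 0.643.

θ̂_MAP = 0.643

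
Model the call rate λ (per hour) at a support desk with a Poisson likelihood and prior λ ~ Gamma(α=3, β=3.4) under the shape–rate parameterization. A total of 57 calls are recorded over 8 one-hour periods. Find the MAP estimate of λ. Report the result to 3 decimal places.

λ̂_MAP = 5.175

Σxᵢ = 57, n = 8.
Posterior ∝ λ^2e^(−3.4λ) · λ^57e^(−8λ) = λ^59e^(−11.4λ), i.e. Gamma(shape=60, rate=11.4).
The mode of a Gamma(a, b) with a ≥ 1 (shape–rate) is (a−1)/b = 59/11.4 ≈ 5.175.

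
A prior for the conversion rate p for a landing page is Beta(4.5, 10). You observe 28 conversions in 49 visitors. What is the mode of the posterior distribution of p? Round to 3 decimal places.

Prior: Beta(4.5, 10).
Data: 28 successes in 49 trials. The binomial likelihood contributes p^28(1−p)^21, so the posterior is Beta(4.5+28, 10+21) = Beta(32.5, 31).
For Beta(a, b) with a, b > 1 the mode is (a−1)/(a+b−2) = 31.5/61.5 ≈ 0.512.

p̂_MAP = 0.512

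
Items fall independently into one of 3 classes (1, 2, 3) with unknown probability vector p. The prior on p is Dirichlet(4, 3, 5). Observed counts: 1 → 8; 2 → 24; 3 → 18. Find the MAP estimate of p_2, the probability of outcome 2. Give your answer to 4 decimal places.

MAP estimate: 0.4407

The posterior is Dirichlet(αᵢ + nᵢ) = Dirichlet(12, 27, 23).
For a Dirichlet(a₁,…,a_K) with all aᵢ > 1, the mode has j-th component (aⱼ − 1)/(Σaᵢ − K).
Here Σaᵢ = 62 and K = 3, so p_2 = (27 − 1)/(62 − 3) = 26/59 ≈ 0.4407.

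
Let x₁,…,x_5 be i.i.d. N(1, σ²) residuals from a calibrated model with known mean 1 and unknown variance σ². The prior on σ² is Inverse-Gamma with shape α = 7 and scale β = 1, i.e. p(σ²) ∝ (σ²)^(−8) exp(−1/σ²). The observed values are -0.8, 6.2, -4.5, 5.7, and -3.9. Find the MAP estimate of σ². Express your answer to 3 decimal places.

σ̂²_MAP = 5.173

Sum of squared deviations about the known mean: SS = (-0.8−1)² + (6.2−1)² + (-4.5−1)² + (5.7−1)² + (-3.9−1)² = 106.63.
The Normal likelihood contributes (σ²)^(−n/2) exp(−SS/(2σ²)), so the posterior is Inverse-Gamma(α + n/2, β + SS/2) = Inverse-Gamma(9.5, 54.315).
The mode of Inverse-Gamma(a, b) is b/(a+1) = 54.315/10.5 ≈ 5.173.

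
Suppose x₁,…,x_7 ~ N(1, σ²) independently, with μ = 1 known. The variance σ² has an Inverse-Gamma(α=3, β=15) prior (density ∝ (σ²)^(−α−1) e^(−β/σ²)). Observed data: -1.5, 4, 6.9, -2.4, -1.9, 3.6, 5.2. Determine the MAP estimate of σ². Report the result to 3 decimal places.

σ̂²_MAP = 8.295

Sum of squared deviations about the known mean: SS = (-1.5−1)² + (4−1)² + (6.9−1)² + (-2.4−1)² + (-1.9−1)² + (3.6−1)² + (5.2−1)² = 94.43.
The Normal likelihood contributes (σ²)^(−n/2) exp(−SS/(2σ²)), so the posterior is Inverse-Gamma(α + n/2, β + SS/2) = Inverse-Gamma(6.5, 62.215).
The mode of Inverse-Gamma(a, b) is b/(a+1) = 62.215/7.5 ≈ 8.295.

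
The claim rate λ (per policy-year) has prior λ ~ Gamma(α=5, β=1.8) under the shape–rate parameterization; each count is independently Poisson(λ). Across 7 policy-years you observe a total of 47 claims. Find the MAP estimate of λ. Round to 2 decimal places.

λ̂_MAP = 5.80

Σxᵢ = 47, n = 7.
Posterior ∝ λ^4e^(−1.8λ) · λ^47e^(−7λ) = λ^51e^(−8.8λ), i.e. Gamma(shape=52, rate=8.8).
The mode of a Gamma(a, b) with a ≥ 1 (shape–rate) is (a−1)/b = 51/8.8 ≈ 5.80.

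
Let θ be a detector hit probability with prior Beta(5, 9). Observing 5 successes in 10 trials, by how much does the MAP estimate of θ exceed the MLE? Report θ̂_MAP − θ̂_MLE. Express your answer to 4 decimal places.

MAP − MLE = -0.0909

Posterior is Beta(10, 14); MAP = (10−1)/(24−2) = 9/22 ≈ 0.40909.
MLE ignores the prior: θ̂_MLE = k/n = 5/10 ≈ 0.50000.
Difference = 9/22 − 5/10 = -1/11 ≈ -0.0909.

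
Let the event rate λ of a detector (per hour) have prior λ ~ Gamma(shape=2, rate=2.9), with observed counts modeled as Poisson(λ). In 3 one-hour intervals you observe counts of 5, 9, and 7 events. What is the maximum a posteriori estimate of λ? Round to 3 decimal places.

λ̂_MAP = 3.729

Σxᵢ = 5+9+7 = 21, with n = 3.
Posterior ∝ λe^(−2.9λ) · λ^21e^(−3λ) = λ^22e^(−5.9λ), i.e. Gamma(shape=23, rate=5.9).
The mode of a Gamma(a, b) with a ≥ 1 (shape–rate) is (a−1)/b = 22/5.9 ≈ 3.729.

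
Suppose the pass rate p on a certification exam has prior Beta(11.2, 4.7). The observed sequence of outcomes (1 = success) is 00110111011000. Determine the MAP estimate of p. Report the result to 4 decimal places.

p̂_MAP = 0.6165

Prior: Beta(11.2, 4.7).
Data: 7 successes in 14 trials (from the sequence). The binomial likelihood contributes p^7(1−p)^7, so the posterior is Beta(11.2+7, 4.7+7) = Beta(18.2, 11.7).
For Beta(a, b) with a, b > 1 the mode is (a−1)/(a+b−2) = 17.2/27.9 ≈ 0.6165.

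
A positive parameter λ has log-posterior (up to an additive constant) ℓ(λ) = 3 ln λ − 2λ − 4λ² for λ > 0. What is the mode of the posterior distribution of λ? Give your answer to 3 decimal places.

λ̂_MAP = 0.500

ℓ'(λ) = 3/λ − 2 − 8λ. Setting this to zero and multiplying by λ: 8λ² + 2λ − 3 = 0.
λ = (−2 + √(2² + 4·8·3)) / (2·8) = (−2 + √100) / 16 = (−2 + 10)/16 = 1/2.
ℓ''(λ) = −3/λ² − 8 < 0, confirming a maximum.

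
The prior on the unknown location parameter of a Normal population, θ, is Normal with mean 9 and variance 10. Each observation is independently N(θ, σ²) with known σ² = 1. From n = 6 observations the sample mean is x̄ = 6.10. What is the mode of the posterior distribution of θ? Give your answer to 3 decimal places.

n = 6, x̄ = 6.10.
For a Normal prior and Normal likelihood with known variance, the posterior is Normal; its mode equals its mean, the precision-weighted average.
Prior precision 1/σ₀² = 1/10 = 0.1; data precision n/σ² = 6/1 = 6.
θ̂ = (0.1·9 + 6·6.1) / (0.1 + 6) = 37.5/6.1 = 375/61 ≈ 6.148.

θ̂_MAP = 6.148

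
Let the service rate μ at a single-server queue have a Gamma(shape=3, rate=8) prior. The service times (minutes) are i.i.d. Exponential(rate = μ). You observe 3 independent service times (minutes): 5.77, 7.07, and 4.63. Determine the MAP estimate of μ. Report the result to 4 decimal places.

The Exponential(rate=μ) likelihood is ∝ μ^n e^(−μΣtᵢ). Here n = 3 and Σtᵢ = 5.77 + 7.07 + 4.63 = 17.47.
Posterior ∝ μ^2e^(−8μ) · μ^3e^(−17.47μ) = μ^5e^(−25.47μ), i.e. Gamma(6, 25.47).
Mode = (a−1)/b = 5/25.47 ≈ 0.1963.

μ̂_MAP = 0.1963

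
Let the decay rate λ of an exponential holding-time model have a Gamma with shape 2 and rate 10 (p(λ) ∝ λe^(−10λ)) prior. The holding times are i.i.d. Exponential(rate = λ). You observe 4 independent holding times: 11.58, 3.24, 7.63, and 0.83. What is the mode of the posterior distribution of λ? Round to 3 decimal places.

λ̂_MAP = 0.150

The Exponential(rate=λ) likelihood is ∝ λ^n e^(−λΣtᵢ). Here n = 4 and Σtᵢ = 11.58 + 3.24 + 7.63 + 0.83 = 23.28.
Posterior ∝ λe^(−10λ) · λ^4e^(−23.28λ) = λ^5e^(−33.28λ), i.e. Gamma(6, 33.28).
Mode = (a−1)/b = 5/33.28 ≈ 0.150.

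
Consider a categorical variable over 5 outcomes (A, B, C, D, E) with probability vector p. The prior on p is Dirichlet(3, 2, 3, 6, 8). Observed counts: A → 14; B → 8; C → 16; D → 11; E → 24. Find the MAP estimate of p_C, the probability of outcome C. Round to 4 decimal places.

The posterior is Dirichlet(αᵢ + nᵢ) = Dirichlet(17, 10, 19, 17, 32).
For a Dirichlet(a₁,…,a_K) with all aᵢ > 1, the mode has j-th component (aⱼ − 1)/(Σaᵢ − K).
Here Σaᵢ = 95 and K = 5, so p_C = (19 − 1)/(95 − 5) = 18/90 ≈ 0.2000.

MAP estimate of p_C = 0.2000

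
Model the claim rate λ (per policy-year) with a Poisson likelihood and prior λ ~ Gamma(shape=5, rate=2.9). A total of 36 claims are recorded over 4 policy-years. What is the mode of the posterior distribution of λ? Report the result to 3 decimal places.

λ̂_MAP = 5.797

Σxᵢ = 36, n = 4.
Posterior ∝ λ^4e^(−2.9λ) · λ^36e^(−4λ) = λ^40e^(−6.9λ), i.e. Gamma(shape=41, rate=6.9).
The mode of a Gamma(a, b) with a ≥ 1 (shape–rate) is (a−1)/b = 40/6.9 ≈ 5.797.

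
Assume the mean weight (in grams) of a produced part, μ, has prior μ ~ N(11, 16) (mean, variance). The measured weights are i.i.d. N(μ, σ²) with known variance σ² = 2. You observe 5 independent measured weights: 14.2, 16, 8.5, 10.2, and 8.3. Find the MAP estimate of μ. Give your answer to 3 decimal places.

μ̂_MAP = 11.429

n = 5; x̄ = (14.2 + 16 + 8.5 + 10.2 + 8.3)/5 = 57.2/5 = 11.44.
For a Normal prior and Normal likelihood with known variance, the posterior is Normal; its mode equals its mean, the precision-weighted average.
Prior precision 1/σ₀² = 1/16 = 0.0625; data precision n/σ² = 5/2 = 2.5.
μ̂ = (0.0625·11 + 2.5·11.44) / (0.0625 + 2.5) = 29.2875/2.5625 = 2343/205 ≈ 11.429.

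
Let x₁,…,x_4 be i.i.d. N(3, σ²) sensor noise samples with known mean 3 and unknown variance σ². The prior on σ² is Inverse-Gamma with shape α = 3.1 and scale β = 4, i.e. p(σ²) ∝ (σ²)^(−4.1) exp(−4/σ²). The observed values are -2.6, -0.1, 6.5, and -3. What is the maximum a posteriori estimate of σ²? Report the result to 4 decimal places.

Sum of squared deviations about the known mean: SS = (-2.6−3)² + (-0.1−3)² + (6.5−3)² + (-3−3)² = 89.22.
The Normal likelihood contributes (σ²)^(−n/2) exp(−SS/(2σ²)), so the posterior is Inverse-Gamma(α + n/2, β + SS/2) = Inverse-Gamma(5.1, 48.61).
The mode of Inverse-Gamma(a, b) is b/(a+1) = 48.61/6.1 ≈ 7.9689.

σ̂²_MAP = 7.9689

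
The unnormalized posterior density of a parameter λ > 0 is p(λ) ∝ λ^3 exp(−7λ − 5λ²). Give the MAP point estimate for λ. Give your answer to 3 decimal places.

λ̂_MAP = 0.300

ℓ'(λ) = 3/λ − 7 − 10λ. Setting this to zero and multiplying by λ: 10λ² + 7λ − 3 = 0.
λ = (−7 + √(7² + 4·10·3)) / (2·10) = (−7 + √169) / 20 = (−7 + 13)/20 = 3/10.
ℓ''(λ) = −3/λ² − 10 < 0, confirming a maximum.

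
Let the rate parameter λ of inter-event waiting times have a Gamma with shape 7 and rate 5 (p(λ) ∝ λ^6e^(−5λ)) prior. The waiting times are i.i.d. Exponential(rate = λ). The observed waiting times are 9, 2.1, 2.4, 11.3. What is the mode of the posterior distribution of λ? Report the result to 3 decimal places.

λ̂_MAP = 0.336

The Exponential(rate=λ) likelihood is ∝ λ^n e^(−λΣtᵢ). Here n = 4 and Σtᵢ = 9 + 2.1 + 2.4 + 11.3 = 24.8.
Posterior ∝ λ^6e^(−5λ) · λ^4e^(−24.8λ) = λ^10e^(−29.8λ), i.e. Gamma(11, 29.8).
Mode = (a−1)/b = 10/29.8 ≈ 0.336.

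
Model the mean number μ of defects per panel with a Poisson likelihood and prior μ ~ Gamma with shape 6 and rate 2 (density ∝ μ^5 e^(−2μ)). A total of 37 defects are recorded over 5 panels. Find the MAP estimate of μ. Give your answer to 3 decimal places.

Σxᵢ = 37, n = 5.
Posterior ∝ μ^5e^(−2μ) · μ^37e^(−5μ) = μ^42e^(−7μ), i.e. Gamma(shape=43, rate=7).
The mode of a Gamma(a, b) with a ≥ 1 (shape–rate) is (a−1)/b = 42/7 ≈ 6.000.

μ̂_MAP = 6.000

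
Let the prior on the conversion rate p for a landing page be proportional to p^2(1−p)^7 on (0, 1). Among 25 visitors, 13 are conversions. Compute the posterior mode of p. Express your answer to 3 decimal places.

The prior density ∝ p^2(1−p)^7 is the kernel of Beta(3, 8).
Data: 13 successes in 25 trials. The binomial likelihood contributes p^13(1−p)^12, so the posterior is Beta(3+13, 8+12) = Beta(16, 20).
For Beta(a, b) with a, b > 1 the mode is (a−1)/(a+b−2) = 15/34 ≈ 0.441.

p̂_MAP = 0.441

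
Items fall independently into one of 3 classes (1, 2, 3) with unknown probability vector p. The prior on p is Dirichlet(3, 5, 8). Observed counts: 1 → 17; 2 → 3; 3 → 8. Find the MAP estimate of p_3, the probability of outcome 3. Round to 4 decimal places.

The posterior is Dirichlet(αᵢ + nᵢ) = Dirichlet(20, 8, 16).
For a Dirichlet(a₁,…,a_K) with all aᵢ > 1, the mode has j-th component (aⱼ − 1)/(Σaᵢ − K).
Here Σaᵢ = 44 and K = 3, so p_3 = (16 − 1)/(44 − 3) = 15/41 ≈ 0.3659.

MAP estimate: 0.3659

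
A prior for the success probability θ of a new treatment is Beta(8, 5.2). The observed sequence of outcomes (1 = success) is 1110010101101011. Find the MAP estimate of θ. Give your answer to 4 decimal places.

θ̂_MAP = 0.6250

Prior: Beta(8, 5.2).
Data: 10 successes in 16 trials (from the sequence). The binomial likelihood contributes θ^10(1−θ)^6, so the posterior is Beta(8+10, 5.2+6) = Beta(18, 11.2).
For Beta(a, b) with a, b > 1 the mode is (a−1)/(a+b−2) = 17/27.2 ≈ 0.6250.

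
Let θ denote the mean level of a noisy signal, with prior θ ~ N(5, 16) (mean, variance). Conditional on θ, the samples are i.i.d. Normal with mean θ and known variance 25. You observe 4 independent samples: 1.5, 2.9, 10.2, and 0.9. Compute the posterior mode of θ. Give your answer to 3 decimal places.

θ̂_MAP = 4.191

n = 4; x̄ = (1.5 + 2.9 + 10.2 + 0.9)/4 = 15.5/4 = 3.875.
For a Normal prior and Normal likelihood with known variance, the posterior is Normal; its mode equals its mean, the precision-weighted average.
Prior precision 1/σ₀² = 1/16 = 0.0625; data precision n/σ² = 4/25 = 0.16.
θ̂ = (0.0625·5 + 0.16·3.875) / (0.0625 + 0.16) = 0.9325/0.2225 = 373/89 ≈ 4.191.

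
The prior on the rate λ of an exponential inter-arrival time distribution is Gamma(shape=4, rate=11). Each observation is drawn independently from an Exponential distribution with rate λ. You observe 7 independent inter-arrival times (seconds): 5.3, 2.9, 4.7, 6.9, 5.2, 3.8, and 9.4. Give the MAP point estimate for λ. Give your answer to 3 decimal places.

The Exponential(rate=λ) likelihood is ∝ λ^n e^(−λΣtᵢ). Here n = 7 and Σtᵢ = 5.3 + 2.9 + 4.7 + 6.9 + 5.2 + 3.8 + 9.4 = 38.2.
Posterior ∝ λ^3e^(−11λ) · λ^7e^(−38.2λ) = λ^10e^(−49.2λ), i.e. Gamma(11, 49.2).
Mode = (a−1)/b = 10/49.2 ≈ 0.203.

λ̂_MAP = 0.203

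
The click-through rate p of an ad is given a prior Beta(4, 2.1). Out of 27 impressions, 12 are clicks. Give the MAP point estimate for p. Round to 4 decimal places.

Prior: Beta(4, 2.1).
Data: 12 successes in 27 trials. The binomial likelihood contributes p^12(1−p)^15, so the posterior is Beta(4+12, 2.1+15) = Beta(16, 17.1).
For Beta(a, b) with a, b > 1 the mode is (a−1)/(a+b−2) = 15/31.1 ≈ 0.4823.

p̂_MAP = 0.4823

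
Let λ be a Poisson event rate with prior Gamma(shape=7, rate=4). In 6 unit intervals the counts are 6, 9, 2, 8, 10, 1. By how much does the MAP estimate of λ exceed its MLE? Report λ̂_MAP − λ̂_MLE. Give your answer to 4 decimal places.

MAP − MLE = -1.8000

Σxᵢ = 36. Posterior is Gamma(43, 10); MAP = (43−1)/10 = 42/10 ≈ 4.20000.
MLE = x̄ = 36/6 ≈ 6.00000.
Difference = 42/10 − 36/6 = -9/5 ≈ -1.8000.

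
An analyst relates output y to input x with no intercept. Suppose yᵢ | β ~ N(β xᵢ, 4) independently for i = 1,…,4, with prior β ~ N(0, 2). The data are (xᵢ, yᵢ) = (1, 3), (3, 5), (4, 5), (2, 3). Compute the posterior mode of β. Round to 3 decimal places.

log p(β | y) = −Σ(yᵢ − βxᵢ)²/(2·4) − β²/(2·2) + const.
Setting the derivative to zero: Σxᵢ(yᵢ − βxᵢ)/4 − β/2 = 0, so β = Σxᵢyᵢ / (Σxᵢ² + σ²/τ²).
Σxᵢyᵢ = 1·3 + 3·5 + 4·5 + 2·3 = 44; Σxᵢ² = 30; σ²/τ² = 2.
β̂_MAP = 44 / (30 + 2) = 44/32 ≈ 1.375.

β̂_MAP = 1.375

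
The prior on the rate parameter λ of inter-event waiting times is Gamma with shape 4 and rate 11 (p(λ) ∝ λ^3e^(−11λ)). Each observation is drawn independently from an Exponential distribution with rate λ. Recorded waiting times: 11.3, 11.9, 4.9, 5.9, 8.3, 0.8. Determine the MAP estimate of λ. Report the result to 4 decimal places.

λ̂_MAP = 0.1664

The Exponential(rate=λ) likelihood is ∝ λ^n e^(−λΣtᵢ). Here n = 6 and Σtᵢ = 11.3 + 11.9 + 4.9 + 5.9 + 8.3 + 0.8 = 43.1.
Posterior ∝ λ^3e^(−11λ) · λ^6e^(−43.1λ) = λ^9e^(−54.1λ), i.e. Gamma(10, 54.1).
Mode = (a−1)/b = 9/54.1 ≈ 0.1664.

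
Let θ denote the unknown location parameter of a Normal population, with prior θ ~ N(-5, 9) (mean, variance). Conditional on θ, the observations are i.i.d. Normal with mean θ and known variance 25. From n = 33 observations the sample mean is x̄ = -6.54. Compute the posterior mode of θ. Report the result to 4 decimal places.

θ̂_MAP = -6.4204

n = 33, x̄ = -6.54.
For a Normal prior and Normal likelihood with known variance, the posterior is Normal; its mode equals its mean, the precision-weighted average.
Prior precision 1/σ₀² = 1/9; data precision n/σ² = 33/25 = 1.32.
θ̂ = ((1/9)·(-5) + 1.32·(-6.54)) / (1/9 + 1.32) = (-103369/11250)/(322/225) = -14767/2300 ≈ -6.4204.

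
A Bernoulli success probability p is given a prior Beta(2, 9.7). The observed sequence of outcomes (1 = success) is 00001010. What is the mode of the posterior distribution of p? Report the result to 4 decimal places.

p̂_MAP = 0.1695

Prior: Beta(2, 9.7).
Data: 2 successes in 8 trials (from the sequence). The binomial likelihood contributes p^2(1−p)^6, so the posterior is Beta(2+2, 9.7+6) = Beta(4, 15.7).
For Beta(a, b) with a, b > 1 the mode is (a−1)/(a+b−2) = 3/17.7 ≈ 0.1695.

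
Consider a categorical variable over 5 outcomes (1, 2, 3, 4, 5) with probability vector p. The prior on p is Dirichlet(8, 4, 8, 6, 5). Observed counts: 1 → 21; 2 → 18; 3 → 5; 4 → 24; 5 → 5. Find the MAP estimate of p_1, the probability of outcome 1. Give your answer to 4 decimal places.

MAP estimate: 0.2828

The posterior is Dirichlet(αᵢ + nᵢ) = Dirichlet(29, 22, 13, 30, 10).
For a Dirichlet(a₁,…,a_K) with all aᵢ > 1, the mode has j-th component (aⱼ − 1)/(Σaᵢ − K).
Here Σaᵢ = 104 and K = 5, so p_1 = (29 − 1)/(104 − 5) = 28/99 ≈ 0.2828.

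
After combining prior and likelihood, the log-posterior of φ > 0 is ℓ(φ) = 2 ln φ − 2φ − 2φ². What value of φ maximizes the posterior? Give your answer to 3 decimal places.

φ̂_MAP = 0.500

ℓ'(φ) = 2/φ − 2 − 4φ. Setting this to zero and multiplying by φ: 4φ² + 2φ − 2 = 0.
φ = (−2 + √(2² + 4·4·2)) / (2·4) = (−2 + √36) / 8 = (−2 + 6)/8 = 1/2.
ℓ''(φ) = −2/φ² − 4 < 0, confirming a maximum.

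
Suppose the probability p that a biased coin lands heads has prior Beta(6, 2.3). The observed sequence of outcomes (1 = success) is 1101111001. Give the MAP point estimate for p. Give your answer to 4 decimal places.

Prior: Beta(6, 2.3).
Data: 7 successes in 10 trials (from the sequence). The binomial likelihood contributes p^7(1−p)^3, so the posterior is Beta(6+7, 2.3+3) = Beta(13, 5.3).
For Beta(a, b) with a, b > 1 the mode is (a−1)/(a+b−2) = 12/16.3 ≈ 0.7362.

p̂_MAP = 0.7362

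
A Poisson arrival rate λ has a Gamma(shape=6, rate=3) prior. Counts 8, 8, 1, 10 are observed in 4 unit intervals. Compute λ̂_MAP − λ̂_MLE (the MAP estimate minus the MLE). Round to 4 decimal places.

MAP − MLE = -2.1786

Σxᵢ = 27. Posterior is Gamma(33, 7); MAP = (33−1)/7 = 32/7 ≈ 4.57143.
MLE = x̄ = 27/4 ≈ 6.75000.
Difference = 32/7 − 27/4 = -61/28 ≈ -2.1786.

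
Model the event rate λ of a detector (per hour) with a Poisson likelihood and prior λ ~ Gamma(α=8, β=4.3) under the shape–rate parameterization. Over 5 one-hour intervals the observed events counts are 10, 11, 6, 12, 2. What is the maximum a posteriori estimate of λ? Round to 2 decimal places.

λ̂_MAP = 5.16

Σxᵢ = 10+11+6+12+2 = 41, with n = 5.
Posterior ∝ λ^7e^(−4.3λ) · λ^41e^(−5λ) = λ^48e^(−9.3λ), i.e. Gamma(shape=49, rate=9.3).
The mode of a Gamma(a, b) with a ≥ 1 (shape–rate) is (a−1)/b = 48/9.3 ≈ 5.16.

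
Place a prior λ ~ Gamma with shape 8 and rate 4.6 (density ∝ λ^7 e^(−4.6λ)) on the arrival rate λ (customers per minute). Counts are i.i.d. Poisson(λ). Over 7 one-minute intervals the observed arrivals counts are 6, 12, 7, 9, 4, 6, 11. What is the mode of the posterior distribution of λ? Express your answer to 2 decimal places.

Σxᵢ = 6+12+7+9+4+6+11 = 55, with n = 7.
Posterior ∝ λ^7e^(−4.6λ) · λ^55e^(−7λ) = λ^62e^(−11.6λ), i.e. Gamma(shape=63, rate=11.6).
The mode of a Gamma(a, b) with a ≥ 1 (shape–rate) is (a−1)/b = 62/11.6 ≈ 5.34.

λ̂_MAP = 5.34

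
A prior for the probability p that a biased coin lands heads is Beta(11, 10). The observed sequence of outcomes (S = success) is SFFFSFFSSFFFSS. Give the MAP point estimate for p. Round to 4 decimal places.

Prior: Beta(11, 10).
Data: 6 successes in 14 trials (from the sequence). The binomial likelihood contributes p^6(1−p)^8, so the posterior is Beta(11+6, 10+8) = Beta(17, 18).
For Beta(a, b) with a, b > 1 the mode is (a−1)/(a+b−2) = 16/33 ≈ 0.4848.

p̂_MAP = 0.4848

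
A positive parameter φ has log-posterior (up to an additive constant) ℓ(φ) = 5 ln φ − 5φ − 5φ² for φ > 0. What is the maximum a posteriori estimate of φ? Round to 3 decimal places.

φ̂_MAP = 0.500

ℓ'(φ) = 5/φ − 5 − 10φ. Setting this to zero and multiplying by φ: 10φ² + 5φ − 5 = 0.
φ = (−5 + √(5² + 4·10·5)) / (2·10) = (−5 + √225) / 20 = (−5 + 15)/20 = 1/2.
ℓ''(φ) = −5/φ² − 10 < 0, confirming a maximum.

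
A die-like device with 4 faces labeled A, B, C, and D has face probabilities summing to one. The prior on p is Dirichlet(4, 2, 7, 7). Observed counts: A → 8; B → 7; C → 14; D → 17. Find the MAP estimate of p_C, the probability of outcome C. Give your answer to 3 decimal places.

The posterior is Dirichlet(αᵢ + nᵢ) = Dirichlet(12, 9, 21, 24).
For a Dirichlet(a₁,…,a_K) with all aᵢ > 1, the mode has j-th component (aⱼ − 1)/(Σaᵢ − K).
Here Σaᵢ = 66 and K = 4, so p_C = (21 − 1)/(66 − 4) = 20/62 ≈ 0.323.

MAP estimate of p_C = 0.323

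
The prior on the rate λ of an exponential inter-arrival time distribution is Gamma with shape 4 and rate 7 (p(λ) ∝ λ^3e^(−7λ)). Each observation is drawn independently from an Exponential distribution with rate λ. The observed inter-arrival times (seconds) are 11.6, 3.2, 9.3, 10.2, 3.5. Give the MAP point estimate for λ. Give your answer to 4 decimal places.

The Exponential(rate=λ) likelihood is ∝ λ^n e^(−λΣtᵢ). Here n = 5 and Σtᵢ = 11.6 + 3.2 + 9.3 + 10.2 + 3.5 = 37.8.
Posterior ∝ λ^3e^(−7λ) · λ^5e^(−37.8λ) = λ^8e^(−44.8λ), i.e. Gamma(9, 44.8).
Mode = (a−1)/b = 8/44.8 ≈ 0.1786.

λ̂_MAP = 0.1786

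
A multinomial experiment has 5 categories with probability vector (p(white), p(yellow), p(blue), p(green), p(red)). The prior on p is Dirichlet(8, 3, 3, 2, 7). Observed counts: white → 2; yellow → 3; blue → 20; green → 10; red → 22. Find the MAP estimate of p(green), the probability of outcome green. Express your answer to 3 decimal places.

MAP estimate of p(green) = 0.147

The posterior is Dirichlet(αᵢ + nᵢ) = Dirichlet(10, 6, 23, 12, 29).
For a Dirichlet(a₁,…,a_K) with all aᵢ > 1, the mode has j-th component (aⱼ − 1)/(Σaᵢ − K).
Here Σaᵢ = 80 and K = 5, so p(green) = (12 − 1)/(80 − 5) = 11/75 ≈ 0.147.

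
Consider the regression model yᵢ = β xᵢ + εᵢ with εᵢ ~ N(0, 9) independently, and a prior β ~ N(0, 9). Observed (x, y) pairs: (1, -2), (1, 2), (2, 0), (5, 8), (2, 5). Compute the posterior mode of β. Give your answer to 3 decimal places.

β̂_MAP = 1.389

log p(β | y) = −Σ(yᵢ − βxᵢ)²/(2·9) − β²/(2·9) + const.
Setting the derivative to zero: Σxᵢ(yᵢ − βxᵢ)/9 − β/9 = 0, so β = Σxᵢyᵢ / (Σxᵢ² + σ²/τ²).
Σxᵢyᵢ = 1·(-2) + 1·2 + 2·0 + 5·8 + 2·5 = 50; Σxᵢ² = 35; σ²/τ² = 1.
β̂_MAP = 50 / (35 + 1) = 50/36 ≈ 1.389.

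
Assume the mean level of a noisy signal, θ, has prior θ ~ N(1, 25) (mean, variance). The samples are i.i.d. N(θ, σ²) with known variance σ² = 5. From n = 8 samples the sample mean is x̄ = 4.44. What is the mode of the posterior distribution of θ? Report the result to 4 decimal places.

n = 8, x̄ = 4.44.
For a Normal prior and Normal likelihood with known variance, the posterior is Normal; its mode equals its mean, the precision-weighted average.
Prior precision 1/σ₀² = 1/25 = 0.04; data precision n/σ² = 8/5 = 1.6.
θ̂ = (0.04·1 + 1.6·4.44) / (0.04 + 1.6) = 7.144/1.64 = 893/205 ≈ 4.3561.

θ̂_MAP = 4.3561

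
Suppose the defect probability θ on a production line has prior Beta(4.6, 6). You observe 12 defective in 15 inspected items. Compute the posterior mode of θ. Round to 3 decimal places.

Prior: Beta(4.6, 6).
Data: 12 successes in 15 trials. The binomial likelihood contributes θ^12(1−θ)^3, so the posterior is Beta(4.6+12, 6+3) = Beta(16.6, 9).
For Beta(a, b) with a, b > 1 the mode is (a−1)/(a+b−2) = 15.6/23.6 ≈ 0.661.

θ̂_MAP = 0.661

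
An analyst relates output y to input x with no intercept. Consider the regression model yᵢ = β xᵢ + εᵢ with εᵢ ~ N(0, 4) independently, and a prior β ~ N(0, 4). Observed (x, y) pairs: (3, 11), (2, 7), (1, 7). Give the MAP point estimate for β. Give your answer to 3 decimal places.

log p(β | y) = −Σ(yᵢ − βxᵢ)²/(2·4) − β²/(2·4) + const.
Setting the derivative to zero: Σxᵢ(yᵢ − βxᵢ)/4 − β/4 = 0, so β = Σxᵢyᵢ / (Σxᵢ² + σ²/τ²).
Σxᵢyᵢ = 3·11 + 2·7 + 1·7 = 54; Σxᵢ² = 14; σ²/τ² = 1.
β̂_MAP = 54 / (14 + 1) = 54/15 ≈ 3.600.

β̂_MAP = 3.600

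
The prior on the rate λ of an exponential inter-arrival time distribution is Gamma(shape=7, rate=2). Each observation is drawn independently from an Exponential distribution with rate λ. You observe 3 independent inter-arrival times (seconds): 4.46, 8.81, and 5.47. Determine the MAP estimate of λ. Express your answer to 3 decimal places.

λ̂_MAP = 0.434

The Exponential(rate=λ) likelihood is ∝ λ^n e^(−λΣtᵢ). Here n = 3 and Σtᵢ = 4.46 + 8.81 + 5.47 = 18.74.
Posterior ∝ λ^6e^(−2λ) · λ^3e^(−18.74λ) = λ^9e^(−20.74λ), i.e. Gamma(10, 20.74).
Mode = (a−1)/b = 9/20.74 ≈ 0.434.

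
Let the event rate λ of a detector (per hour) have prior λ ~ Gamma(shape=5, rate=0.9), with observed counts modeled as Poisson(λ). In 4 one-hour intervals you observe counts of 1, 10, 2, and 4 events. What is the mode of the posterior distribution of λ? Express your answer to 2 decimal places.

λ̂_MAP = 4.29

Σxᵢ = 1+10+2+4 = 17, with n = 4.
Posterior ∝ λ^4e^(−0.9λ) · λ^17e^(−4λ) = λ^21e^(−4.9λ), i.e. Gamma(shape=22, rate=4.9).
The mode of a Gamma(a, b) with a ≥ 1 (shape–rate) is (a−1)/b = 21/4.9 ≈ 4.29.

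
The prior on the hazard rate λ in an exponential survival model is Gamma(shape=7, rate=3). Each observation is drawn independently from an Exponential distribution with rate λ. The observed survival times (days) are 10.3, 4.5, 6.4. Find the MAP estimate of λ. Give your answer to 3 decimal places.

The Exponential(rate=λ) likelihood is ∝ λ^n e^(−λΣtᵢ). Here n = 3 and Σtᵢ = 10.3 + 4.5 + 6.4 = 21.2.
Posterior ∝ λ^6e^(−3λ) · λ^3e^(−21.2λ) = λ^9e^(−24.2λ), i.e. Gamma(10, 24.2).
Mode = (a−1)/b = 9/24.2 ≈ 0.372.

λ̂_MAP = 0.372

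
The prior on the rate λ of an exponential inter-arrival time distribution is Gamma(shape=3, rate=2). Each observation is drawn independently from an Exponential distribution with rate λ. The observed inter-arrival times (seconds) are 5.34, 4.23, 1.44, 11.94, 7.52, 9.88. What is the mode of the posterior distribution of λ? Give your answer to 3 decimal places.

λ̂_MAP = 0.189

The Exponential(rate=λ) likelihood is ∝ λ^n e^(−λΣtᵢ). Here n = 6 and Σtᵢ = 5.34 + 4.23 + 1.44 + 11.94 + 7.52 + 9.88 = 40.35.
Posterior ∝ λ^2e^(−2λ) · λ^6e^(−40.35λ) = λ^8e^(−42.35λ), i.e. Gamma(9, 42.35).
Mode = (a−1)/b = 8/42.35 ≈ 0.189.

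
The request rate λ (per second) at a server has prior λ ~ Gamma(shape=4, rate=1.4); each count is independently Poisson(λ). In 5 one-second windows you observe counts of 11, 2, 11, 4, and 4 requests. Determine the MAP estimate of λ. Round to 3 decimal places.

λ̂_MAP = 5.469

Σxᵢ = 11+2+11+4+4 = 32, with n = 5.
Posterior ∝ λ^3e^(−1.4λ) · λ^32e^(−5λ) = λ^35e^(−6.4λ), i.e. Gamma(shape=36, rate=6.4).
The mode of a Gamma(a, b) with a ≥ 1 (shape–rate) is (a−1)/b = 35/6.4 ≈ 5.469.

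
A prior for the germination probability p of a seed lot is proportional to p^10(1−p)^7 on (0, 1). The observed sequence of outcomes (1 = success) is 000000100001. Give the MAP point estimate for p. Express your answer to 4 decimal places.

p̂_MAP = 0.4138

The prior density ∝ p^10(1−p)^7 is the kernel of Beta(11, 8).
Data: 2 successes in 12 trials (from the sequence). The binomial likelihood contributes p^2(1−p)^10, so the posterior is Beta(11+2, 8+10) = Beta(13, 18).
For Beta(a, b) with a, b > 1 the mode is (a−1)/(a+b−2) = 12/29 ≈ 0.4138.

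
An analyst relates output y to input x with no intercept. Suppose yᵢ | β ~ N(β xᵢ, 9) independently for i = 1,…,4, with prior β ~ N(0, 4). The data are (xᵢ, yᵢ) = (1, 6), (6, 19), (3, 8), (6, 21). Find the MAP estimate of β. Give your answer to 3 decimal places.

log p(β | y) = −Σ(yᵢ − βxᵢ)²/(2·9) − β²/(2·4) + const.
Setting the derivative to zero: Σxᵢ(yᵢ − βxᵢ)/9 − β/4 = 0, so β = Σxᵢyᵢ / (Σxᵢ² + σ²/τ²).
Σxᵢyᵢ = 1·6 + 6·19 + 3·8 + 6·21 = 270; Σxᵢ² = 82; σ²/τ² = 2.25.
β̂_MAP = 270 / (82 + 2.25) = 270/84.25 ≈ 3.205.

β̂_MAP = 3.205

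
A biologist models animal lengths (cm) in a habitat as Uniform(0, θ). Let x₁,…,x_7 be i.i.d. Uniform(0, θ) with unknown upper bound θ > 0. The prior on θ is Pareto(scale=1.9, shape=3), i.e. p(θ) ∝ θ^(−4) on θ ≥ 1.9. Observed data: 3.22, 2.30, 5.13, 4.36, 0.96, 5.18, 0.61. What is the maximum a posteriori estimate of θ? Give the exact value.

θ̂_MAP = 5.18

The Uniform(0, θ) likelihood is θ^(−n) for θ ≥ max(xᵢ), zero otherwise. Here max(xᵢ) = 5.18.
Posterior ∝ θ^(−4) · θ^(−7) = θ^(−11) on θ ≥ max(1.9, 5.18) = 5.18.
This density is strictly decreasing in θ, so the posterior mode lies at the lower boundary of the support.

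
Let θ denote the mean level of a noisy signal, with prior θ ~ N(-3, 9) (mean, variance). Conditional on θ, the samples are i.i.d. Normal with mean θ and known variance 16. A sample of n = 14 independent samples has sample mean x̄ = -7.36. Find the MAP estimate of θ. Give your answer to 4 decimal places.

n = 14, x̄ = -7.36.
For a Normal prior and Normal likelihood with known variance, the posterior is Normal; its mode equals its mean, the precision-weighted average.
Prior precision 1/σ₀² = 1/9; data precision n/σ² = 14/16 = 0.875.
θ̂ = ((1/9)·(-3) + 0.875·(-7.36)) / (1/9 + 0.875) = (-508/75)/(71/72) = -12192/1775 ≈ -6.8687.

θ̂_MAP = -6.8687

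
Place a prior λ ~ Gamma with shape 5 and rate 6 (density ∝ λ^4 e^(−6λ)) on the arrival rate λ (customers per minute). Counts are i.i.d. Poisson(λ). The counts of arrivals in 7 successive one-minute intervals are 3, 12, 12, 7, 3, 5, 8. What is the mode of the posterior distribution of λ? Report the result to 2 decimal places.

λ̂_MAP = 4.15

Σxᵢ = 3+12+12+7+3+5+8 = 50, with n = 7.
Posterior ∝ λ^4e^(−6λ) · λ^50e^(−7λ) = λ^54e^(−13λ), i.e. Gamma(shape=55, rate=13).
The mode of a Gamma(a, b) with a ≥ 1 (shape–rate) is (a−1)/b = 54/13 ≈ 4.15.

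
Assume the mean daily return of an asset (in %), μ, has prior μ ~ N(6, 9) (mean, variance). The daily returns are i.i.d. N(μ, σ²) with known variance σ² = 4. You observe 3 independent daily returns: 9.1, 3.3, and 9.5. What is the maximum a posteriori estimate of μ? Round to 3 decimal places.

μ̂_MAP = 7.132

n = 3; x̄ = (9.1 + 3.3 + 9.5)/3 = 21.9/3 = 7.3.
For a Normal prior and Normal likelihood with known variance, the posterior is Normal; its mode equals its mean, the precision-weighted average.
Prior precision 1/σ₀² = 1/9; data precision n/σ² = 3/4 = 0.75.
μ̂ = ((1/9)·6 + 0.75·7.3) / (1/9 + 0.75) = (737/120)/(31/36) = 2211/310 ≈ 7.132.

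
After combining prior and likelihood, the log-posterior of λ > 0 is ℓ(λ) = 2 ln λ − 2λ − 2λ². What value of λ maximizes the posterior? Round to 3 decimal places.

λ̂_MAP = 0.500

ℓ'(λ) = 2/λ − 2 − 4λ. Setting this to zero and multiplying by λ: 4λ² + 2λ − 2 = 0.
λ = (−2 + √(2² + 4·4·2)) / (2·4) = (−2 + √36) / 8 = (−2 + 6)/8 = 1/2.
ℓ''(λ) = −2/λ² − 4 < 0, confirming a maximum.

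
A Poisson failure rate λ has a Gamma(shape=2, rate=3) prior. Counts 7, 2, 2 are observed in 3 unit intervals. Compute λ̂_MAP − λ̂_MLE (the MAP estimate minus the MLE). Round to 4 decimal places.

Σxᵢ = 11. Posterior is Gamma(13, 6); MAP = (13−1)/6 = 12/6 ≈ 2.00000.
MLE = x̄ = 11/3 ≈ 3.66667.
Difference = 12/6 − 11/3 = -5/3 ≈ -1.6667.

MAP − MLE = -1.6667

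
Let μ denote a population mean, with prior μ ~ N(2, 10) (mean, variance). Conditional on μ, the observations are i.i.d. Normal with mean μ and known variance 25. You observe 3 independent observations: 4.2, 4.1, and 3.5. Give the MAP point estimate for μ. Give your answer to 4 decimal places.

n = 3; x̄ = (4.2 + 4.1 + 3.5)/3 = 11.8/3 = 59/15 ≈ 3.9333.
For a Normal prior and Normal likelihood with known variance, the posterior is Normal; its mode equals its mean, the precision-weighted average.
Prior precision 1/σ₀² = 1/10 = 0.1; data precision n/σ² = 3/25 = 0.12.
μ̂ = (0.1·2 + 0.12·(59/15)) / (0.1 + 0.12) = 0.672/0.22 = 168/55 ≈ 3.0545.

μ̂_MAP = 3.0545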